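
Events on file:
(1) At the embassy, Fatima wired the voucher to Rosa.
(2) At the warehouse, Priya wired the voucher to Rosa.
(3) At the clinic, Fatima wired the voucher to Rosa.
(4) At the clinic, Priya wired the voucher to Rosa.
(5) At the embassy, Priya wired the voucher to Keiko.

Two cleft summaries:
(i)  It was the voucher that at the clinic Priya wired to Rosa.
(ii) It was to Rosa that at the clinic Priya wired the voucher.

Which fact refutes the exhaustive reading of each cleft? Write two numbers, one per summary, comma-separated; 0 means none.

0, 0

Summary (i) focuses "the voucher" (the thing); background agent = Priya, recipient = Rosa, setting = at the clinic. No fact matches that background with a different thing, so 0.
Summary (ii) focuses "Rosa" (the recipient); background agent = Priya, thing = the voucher, setting = at the clinic. No fact matches that background with a different recipient, so 0.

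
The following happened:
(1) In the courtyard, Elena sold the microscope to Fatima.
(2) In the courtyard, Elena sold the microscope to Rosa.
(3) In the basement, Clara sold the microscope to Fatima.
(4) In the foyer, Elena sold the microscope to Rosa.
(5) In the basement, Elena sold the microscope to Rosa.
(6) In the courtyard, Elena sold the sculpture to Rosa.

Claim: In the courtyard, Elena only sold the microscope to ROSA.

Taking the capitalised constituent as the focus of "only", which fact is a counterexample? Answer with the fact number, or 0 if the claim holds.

The capitals mark "Rosa" as focus. So "only" rules out other recipients, with the rest (Elena as agent and the microscope as thing and in the courtyard as setting) as background.
Fact (1) shares the background but differs in recipient (Fatima) — a counterexample.

1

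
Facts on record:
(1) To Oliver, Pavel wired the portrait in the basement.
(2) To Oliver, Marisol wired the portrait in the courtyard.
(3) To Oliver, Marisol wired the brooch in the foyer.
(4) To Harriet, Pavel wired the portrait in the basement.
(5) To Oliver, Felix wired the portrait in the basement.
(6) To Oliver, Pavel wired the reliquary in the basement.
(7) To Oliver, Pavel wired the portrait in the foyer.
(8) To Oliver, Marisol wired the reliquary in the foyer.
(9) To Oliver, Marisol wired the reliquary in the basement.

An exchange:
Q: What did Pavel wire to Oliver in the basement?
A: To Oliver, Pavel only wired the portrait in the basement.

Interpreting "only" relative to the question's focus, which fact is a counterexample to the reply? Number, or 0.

6

Answering "What did ...?" puts focus on the thing — here, "the portrait".
"Only" then excludes alternative things while the background — same agent, recipient, setting (Pavel / Oliver / in the basement) — is held fixed.
Fact (6) keeps same agent, recipient, setting (Pavel / Oliver / in the basement) but has thing = the reliquary; that refutes the reply.
(Fact (4) would refute a reading with focus on the recipient — but that is not what the question asks.)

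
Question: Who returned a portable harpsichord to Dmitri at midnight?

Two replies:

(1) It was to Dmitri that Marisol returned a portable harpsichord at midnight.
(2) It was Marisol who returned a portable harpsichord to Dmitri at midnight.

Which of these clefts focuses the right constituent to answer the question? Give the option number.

2

The question word "who" targets the subject (agent).
Option (1) clefts "to Dmitri" — the recipient, not what was asked.
Option (2) clefts "Marisol" — that matches what the question asks about.
So the congruent reply is (2).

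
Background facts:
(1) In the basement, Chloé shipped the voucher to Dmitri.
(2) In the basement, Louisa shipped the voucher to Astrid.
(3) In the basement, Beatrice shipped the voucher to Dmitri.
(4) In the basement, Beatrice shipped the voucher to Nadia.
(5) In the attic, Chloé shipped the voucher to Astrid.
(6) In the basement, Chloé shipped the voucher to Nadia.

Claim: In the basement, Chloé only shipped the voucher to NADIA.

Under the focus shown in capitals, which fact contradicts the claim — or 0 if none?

1

Focus (in capitals) is "Nadia" — the recipient. "Only" excludes alternative recipients while holding fixed Chloé as agent and the voucher as thing and in the basement as setting.
Fact (1) matches on Chloé as agent and the voucher as thing and in the basement as setting, but has recipient = Dmitri instead. That refutes the claim.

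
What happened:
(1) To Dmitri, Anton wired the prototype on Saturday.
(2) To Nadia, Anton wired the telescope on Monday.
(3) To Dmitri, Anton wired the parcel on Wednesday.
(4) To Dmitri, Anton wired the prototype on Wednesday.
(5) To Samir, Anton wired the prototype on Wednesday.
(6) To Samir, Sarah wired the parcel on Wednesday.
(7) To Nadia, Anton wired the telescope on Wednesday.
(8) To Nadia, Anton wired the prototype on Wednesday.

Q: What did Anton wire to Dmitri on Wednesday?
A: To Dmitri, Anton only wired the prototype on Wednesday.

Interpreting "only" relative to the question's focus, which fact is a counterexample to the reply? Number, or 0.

3

The question "What did ...?" targets the thing, so in the reply the focus falls on "the prototype".
"Only" then excludes alternative things while the background — same agent, recipient, setting (Anton / Dmitri / on Wednesday) — is held fixed.
Fact (3) shares the background with a different thing (the parcel) — counterexample.
(Fact (5) would refute a reading with focus on the recipient — but that is not what the question asks.)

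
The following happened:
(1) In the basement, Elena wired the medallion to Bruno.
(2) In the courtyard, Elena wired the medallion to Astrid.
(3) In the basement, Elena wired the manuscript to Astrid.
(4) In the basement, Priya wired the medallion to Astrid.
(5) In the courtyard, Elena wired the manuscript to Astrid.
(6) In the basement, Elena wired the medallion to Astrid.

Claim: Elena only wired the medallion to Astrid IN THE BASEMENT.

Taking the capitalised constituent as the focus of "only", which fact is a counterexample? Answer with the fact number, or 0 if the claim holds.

2

The capitals mark "in the basement" as focus. So "only" rules out other settings, with the rest (same agent, thing, recipient (Elena / the medallion / Astrid)) as background.
Fact (2) shares the background but differs in setting (in the courtyard) — a counterexample.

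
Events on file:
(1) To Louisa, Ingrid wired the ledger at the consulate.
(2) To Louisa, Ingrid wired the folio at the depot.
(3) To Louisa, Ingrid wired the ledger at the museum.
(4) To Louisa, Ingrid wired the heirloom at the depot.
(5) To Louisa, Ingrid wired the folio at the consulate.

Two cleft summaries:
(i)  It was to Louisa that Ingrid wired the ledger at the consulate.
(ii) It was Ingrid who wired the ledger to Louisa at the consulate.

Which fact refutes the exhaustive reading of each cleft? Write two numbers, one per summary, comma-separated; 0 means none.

Summary (i) focuses "Louisa" (the recipient); background Ingrid as agent and the ledger as thing and at the consulate as setting. No fact matches that background with a different recipient, so 0.
Summary (ii) focuses "Ingrid" (the agent); background the ledger as thing and Louisa as recipient and at the consulate as setting. No fact matches that background with a different agent, so 0.

0, 0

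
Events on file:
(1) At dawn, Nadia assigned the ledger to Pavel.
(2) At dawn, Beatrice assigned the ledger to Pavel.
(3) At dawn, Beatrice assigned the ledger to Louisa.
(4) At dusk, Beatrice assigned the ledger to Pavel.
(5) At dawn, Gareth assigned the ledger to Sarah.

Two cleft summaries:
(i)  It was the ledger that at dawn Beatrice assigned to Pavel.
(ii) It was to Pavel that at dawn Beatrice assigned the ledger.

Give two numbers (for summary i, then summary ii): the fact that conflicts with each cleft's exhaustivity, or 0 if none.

Summary (i) focuses "the ledger" (the thing); background Beatrice as agent and Pavel as recipient and at dawn as setting. No fact matches that background with a different thing, so 0.
Summary (ii) focuses "Pavel" (the recipient); background Beatrice as agent and the ledger as thing and at dawn as setting. Fact (3) matches that background with recipient = Louisa — refutes (ii).

0, 3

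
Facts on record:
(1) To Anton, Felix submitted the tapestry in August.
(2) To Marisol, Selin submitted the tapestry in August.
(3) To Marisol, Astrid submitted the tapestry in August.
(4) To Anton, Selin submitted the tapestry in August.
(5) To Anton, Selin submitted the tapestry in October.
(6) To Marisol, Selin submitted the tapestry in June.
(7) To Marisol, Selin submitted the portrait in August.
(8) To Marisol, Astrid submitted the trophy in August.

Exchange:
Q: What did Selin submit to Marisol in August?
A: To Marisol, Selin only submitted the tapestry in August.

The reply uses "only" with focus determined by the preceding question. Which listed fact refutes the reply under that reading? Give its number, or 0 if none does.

Answering "What did ...?" puts focus on the thing — here, "the tapestry".
"Only" then excludes alternative things while the background — same agent, recipient, setting (Selin / Marisol / in August) — is held fixed.
Fact (7) keeps same agent, recipient, setting (Selin / Marisol / in August) but has thing = the portrait; that refutes the reply.
(Fact (4) would refute a reading with focus on the recipient — but that is not what the question asks.)

7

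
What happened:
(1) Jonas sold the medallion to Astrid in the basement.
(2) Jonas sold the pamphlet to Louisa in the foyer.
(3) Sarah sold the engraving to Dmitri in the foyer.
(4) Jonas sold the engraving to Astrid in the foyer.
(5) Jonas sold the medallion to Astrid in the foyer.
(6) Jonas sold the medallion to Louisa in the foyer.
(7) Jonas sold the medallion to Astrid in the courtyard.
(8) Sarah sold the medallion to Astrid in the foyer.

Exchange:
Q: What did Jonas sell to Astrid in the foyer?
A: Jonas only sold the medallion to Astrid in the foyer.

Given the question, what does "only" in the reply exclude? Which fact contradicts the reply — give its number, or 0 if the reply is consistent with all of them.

The question "What did ...?" targets the thing, so in the reply the focus falls on "the medallion".
So "only" ranges over things; the rest (Jonas as agent and Astrid as recipient and in the foyer as setting) is presupposed.
Fact (4) shares the background with a different thing (the engraving) — counterexample.
(Fact (6) would refute a reading with focus on the recipient — but that is not what the question asks.)

4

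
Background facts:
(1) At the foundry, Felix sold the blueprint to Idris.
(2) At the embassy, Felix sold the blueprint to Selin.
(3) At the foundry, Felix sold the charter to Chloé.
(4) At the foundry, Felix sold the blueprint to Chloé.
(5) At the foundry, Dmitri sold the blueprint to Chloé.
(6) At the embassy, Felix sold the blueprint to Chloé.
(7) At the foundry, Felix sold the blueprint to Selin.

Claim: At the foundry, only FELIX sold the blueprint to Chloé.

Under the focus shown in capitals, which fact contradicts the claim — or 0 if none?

5

Focus (in capitals) is "Felix" — the agent. "Only" excludes alternative agents while holding fixed same thing, recipient, setting (the blueprint / Chloé / at the foundry).
Fact (5) matches on same thing, recipient, setting (the blueprint / Chloé / at the foundry), but has agent = Dmitri instead. That refutes the claim.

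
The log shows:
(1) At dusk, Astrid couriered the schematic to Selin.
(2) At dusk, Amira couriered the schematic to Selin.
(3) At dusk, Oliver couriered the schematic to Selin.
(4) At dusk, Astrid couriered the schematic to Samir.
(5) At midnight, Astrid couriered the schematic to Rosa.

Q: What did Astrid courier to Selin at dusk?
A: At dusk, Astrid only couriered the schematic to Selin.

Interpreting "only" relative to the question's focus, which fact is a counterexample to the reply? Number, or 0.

The question "What did ...?" targets the thing, so in the reply the focus falls on "the schematic".
"Only" then excludes alternative things while the background — agent = Astrid, recipient = Selin, setting = at dusk — is held fixed.
No listed fact shares that background with another thing. Nothing contradicts the reply.
(Fact (4) would refute a reading with focus on the recipient — but that is not what the question asks.)

0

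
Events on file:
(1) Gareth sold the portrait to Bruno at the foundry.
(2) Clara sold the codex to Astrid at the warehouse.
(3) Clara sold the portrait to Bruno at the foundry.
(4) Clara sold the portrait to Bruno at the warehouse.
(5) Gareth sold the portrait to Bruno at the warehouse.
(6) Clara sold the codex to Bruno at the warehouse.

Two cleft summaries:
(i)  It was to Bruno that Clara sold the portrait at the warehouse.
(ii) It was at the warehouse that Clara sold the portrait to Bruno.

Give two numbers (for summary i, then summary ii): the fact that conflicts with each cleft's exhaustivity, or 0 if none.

0, 3

Summary (i) focuses "Bruno" (the recipient); background agent = Clara, thing = the portrait, setting = at the warehouse. No fact matches that background with a different recipient, so 0.
Summary (ii) focuses "at the warehouse" (the setting); background agent = Clara, thing = the portrait, recipient = Bruno. Fact (3) matches that background with setting = at the foundry — refutes (ii).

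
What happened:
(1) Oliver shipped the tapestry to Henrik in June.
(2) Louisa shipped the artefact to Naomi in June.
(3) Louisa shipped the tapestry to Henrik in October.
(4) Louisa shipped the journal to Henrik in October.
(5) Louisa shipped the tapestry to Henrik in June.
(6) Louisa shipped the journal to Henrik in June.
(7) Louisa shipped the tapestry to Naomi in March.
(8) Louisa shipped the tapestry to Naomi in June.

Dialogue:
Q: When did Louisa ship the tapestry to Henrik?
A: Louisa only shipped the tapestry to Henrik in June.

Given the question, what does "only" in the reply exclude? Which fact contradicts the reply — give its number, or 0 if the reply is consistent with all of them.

3

Answering "When did ...?" puts focus on the setting — here, "in June".
"Only" then excludes alternative settings while the background — Louisa as agent and the tapestry as thing and Henrik as recipient — is held fixed.
Fact (3) keeps Louisa as agent and the tapestry as thing and Henrik as recipient but has setting = in October; that refutes the reply.
(Fact (8) would refute a reading with focus on the recipient — but that is not what the question asks.)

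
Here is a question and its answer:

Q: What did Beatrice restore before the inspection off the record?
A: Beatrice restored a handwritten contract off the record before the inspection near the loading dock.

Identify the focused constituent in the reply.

a handwritten contract

The wh-word "what" asks about the direct object.
In the answer, "Beatrice", "off the record" and "before the inspection" are given — repeated from the question.
"near the loading dock" is also new, but it specifies the location, which is not what the question asks about — so it is not the focus.
The constituent filling the direct object gap is "a handwritten contract"; that is the focus.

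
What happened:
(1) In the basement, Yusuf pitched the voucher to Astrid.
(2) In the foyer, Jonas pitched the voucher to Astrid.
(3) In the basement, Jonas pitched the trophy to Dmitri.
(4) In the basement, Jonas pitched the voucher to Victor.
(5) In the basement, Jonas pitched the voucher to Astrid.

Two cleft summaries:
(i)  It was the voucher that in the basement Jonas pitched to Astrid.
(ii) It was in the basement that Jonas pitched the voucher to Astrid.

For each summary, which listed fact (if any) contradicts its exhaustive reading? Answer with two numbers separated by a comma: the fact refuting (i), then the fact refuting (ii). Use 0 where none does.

0, 2

Summary (i) focuses "the voucher" (the thing); background agent = Jonas, recipient = Astrid, setting = in the basement. No fact matches that background with a different thing, so 0.
Summary (ii) focuses "in the basement" (the setting); background agent = Jonas, thing = the voucher, recipient = Astrid. Fact (2) matches that background with setting = in the foyer — refutes (ii).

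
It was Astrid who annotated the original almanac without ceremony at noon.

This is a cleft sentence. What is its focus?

In an it-cleft "It was X that/who ...", the clefted constituent X is the focus; the that/who-clause expresses the presupposed open proposition.
Here the focus is "Astrid". The backgrounded (presupposed) material includes "the original almanac", "at noon" and "without ceremony".

Astrid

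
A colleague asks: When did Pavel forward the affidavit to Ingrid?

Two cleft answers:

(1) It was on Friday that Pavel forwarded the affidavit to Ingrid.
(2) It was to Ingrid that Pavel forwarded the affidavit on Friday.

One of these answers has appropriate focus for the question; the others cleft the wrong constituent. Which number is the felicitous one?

The question word "when" targets the time.
Option (1) clefts "on Friday" — that matches what the question asks about.
Option (2) clefts "to Ingrid" — the recipient, not what was asked.
So the congruent reply is (1).

1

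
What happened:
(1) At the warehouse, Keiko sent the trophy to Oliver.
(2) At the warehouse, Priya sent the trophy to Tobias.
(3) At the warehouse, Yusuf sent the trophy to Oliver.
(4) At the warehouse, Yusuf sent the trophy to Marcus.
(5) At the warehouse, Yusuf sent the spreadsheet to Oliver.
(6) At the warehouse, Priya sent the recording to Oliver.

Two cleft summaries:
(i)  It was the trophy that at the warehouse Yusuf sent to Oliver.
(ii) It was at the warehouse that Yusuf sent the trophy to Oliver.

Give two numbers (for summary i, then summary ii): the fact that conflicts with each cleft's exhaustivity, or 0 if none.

5, 0

Summary (i) focuses "the trophy" (the thing); background same agent, recipient, setting (Yusuf / Oliver / at the warehouse). Fact (5) matches that background with thing = the spreadsheet — refutes (i).
Summary (ii) focuses "at the warehouse" (the setting); background same agent, thing, recipient (Yusuf / the trophy / Oliver). No fact matches that background with a different setting, so 0.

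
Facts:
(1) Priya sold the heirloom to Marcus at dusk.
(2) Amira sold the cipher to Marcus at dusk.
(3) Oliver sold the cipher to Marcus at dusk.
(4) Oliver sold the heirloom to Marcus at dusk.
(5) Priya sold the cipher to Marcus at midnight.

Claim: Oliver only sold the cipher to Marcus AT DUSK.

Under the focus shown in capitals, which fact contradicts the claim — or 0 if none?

The capitals mark "at dusk" as focus. So "only" rules out other settings, with the rest (agent = Oliver, thing = the cipher, recipient = Marcus) as background.
Every other fact changes something in the background, not just the setting. Nothing refutes the claim.

0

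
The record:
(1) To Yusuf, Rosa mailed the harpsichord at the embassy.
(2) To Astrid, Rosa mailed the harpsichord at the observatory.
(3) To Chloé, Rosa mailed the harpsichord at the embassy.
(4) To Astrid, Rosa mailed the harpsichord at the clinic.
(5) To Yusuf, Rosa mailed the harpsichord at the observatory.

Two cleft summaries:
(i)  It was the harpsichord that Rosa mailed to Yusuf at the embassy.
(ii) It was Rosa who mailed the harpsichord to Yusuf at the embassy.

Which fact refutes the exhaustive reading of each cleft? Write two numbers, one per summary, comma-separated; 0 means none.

0, 0

Summary (i) focuses "the harpsichord" (the thing); background same agent, recipient, setting (Rosa / Yusuf / at the embassy). No fact matches that background with a different thing, so 0.
Summary (ii) focuses "Rosa" (the agent); background same thing, recipient, setting (the harpsichord / Yusuf / at the embassy). No fact matches that background with a different agent, so 0.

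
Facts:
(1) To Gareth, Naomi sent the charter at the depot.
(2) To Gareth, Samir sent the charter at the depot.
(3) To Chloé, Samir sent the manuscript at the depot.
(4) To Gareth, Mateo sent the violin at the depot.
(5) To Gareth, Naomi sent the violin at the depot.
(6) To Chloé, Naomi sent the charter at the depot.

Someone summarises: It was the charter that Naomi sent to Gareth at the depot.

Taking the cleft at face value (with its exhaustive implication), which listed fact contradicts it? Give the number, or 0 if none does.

5

The cleft puts "the charter" in focus and presupposes the open proposition with same agent, recipient, setting (Naomi / Gareth / at the depot).
The exhaustive reading says no other thing fits that background.
Fact (5) shares the background but with thing = the violin; exhaustivity is violated.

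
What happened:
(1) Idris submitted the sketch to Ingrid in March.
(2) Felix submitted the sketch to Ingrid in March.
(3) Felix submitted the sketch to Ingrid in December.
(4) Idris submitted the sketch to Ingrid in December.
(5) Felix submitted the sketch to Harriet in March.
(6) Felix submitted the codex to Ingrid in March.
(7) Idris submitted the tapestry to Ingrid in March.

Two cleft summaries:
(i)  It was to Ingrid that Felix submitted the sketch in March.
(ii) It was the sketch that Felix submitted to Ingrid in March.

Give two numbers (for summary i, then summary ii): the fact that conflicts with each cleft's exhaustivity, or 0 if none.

(i): focus "Ingrid". Looking for same agent, thing, setting (Felix / the sketch / in March) with some other recipient — fact (5) has Harriet there. Refuted.
(ii): focus "the sketch". Looking for same agent, recipient, setting (Felix / Ingrid / in March) with some other thing — fact (6) has the codex there. Refuted.

5, 6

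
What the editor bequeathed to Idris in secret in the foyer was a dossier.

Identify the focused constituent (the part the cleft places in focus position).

a dossier

In a pseudo-cleft "What ... was X", the post-copular constituent X is the focus.
Here the focus is "a dossier". The backgrounded (presupposed) material includes "the editor", "to Idris", "in the foyer" and "in secret".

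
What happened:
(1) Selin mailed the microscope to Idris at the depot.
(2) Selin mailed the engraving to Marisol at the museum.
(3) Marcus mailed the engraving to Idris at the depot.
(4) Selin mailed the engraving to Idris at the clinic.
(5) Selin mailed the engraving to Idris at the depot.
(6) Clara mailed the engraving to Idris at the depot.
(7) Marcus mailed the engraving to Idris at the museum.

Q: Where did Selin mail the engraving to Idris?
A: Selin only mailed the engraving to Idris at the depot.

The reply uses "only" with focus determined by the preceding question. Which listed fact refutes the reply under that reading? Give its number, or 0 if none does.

The question "Where did ...?" targets the setting, so in the reply the focus falls on "at the depot".
"Only" then excludes alternative settings while the background — Selin as agent and the engraving as thing and Idris as recipient — is held fixed.
Fact (4) keeps Selin as agent and the engraving as thing and Idris as recipient but has setting = at the clinic; that refutes the reply.
(Fact (1) would refute a reading with focus on the thing — but that is not what the question asks.)

4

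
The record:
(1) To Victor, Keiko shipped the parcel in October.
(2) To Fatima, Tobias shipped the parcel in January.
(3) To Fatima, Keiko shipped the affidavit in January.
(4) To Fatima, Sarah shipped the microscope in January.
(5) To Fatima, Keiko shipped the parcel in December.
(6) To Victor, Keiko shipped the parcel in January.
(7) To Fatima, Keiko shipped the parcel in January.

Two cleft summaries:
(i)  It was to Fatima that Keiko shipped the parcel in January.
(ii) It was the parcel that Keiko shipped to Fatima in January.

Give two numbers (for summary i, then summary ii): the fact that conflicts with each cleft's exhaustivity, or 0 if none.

(i): focus "Fatima". Looking for same agent, thing, setting (Keiko / the parcel / in January) with some other recipient — fact (6) has Victor there. Refuted.
(ii): focus "the parcel". Looking for same agent, recipient, setting (Keiko / Fatima / in January) with some other thing — fact (3) has the affidavit there. Refuted.

6, 3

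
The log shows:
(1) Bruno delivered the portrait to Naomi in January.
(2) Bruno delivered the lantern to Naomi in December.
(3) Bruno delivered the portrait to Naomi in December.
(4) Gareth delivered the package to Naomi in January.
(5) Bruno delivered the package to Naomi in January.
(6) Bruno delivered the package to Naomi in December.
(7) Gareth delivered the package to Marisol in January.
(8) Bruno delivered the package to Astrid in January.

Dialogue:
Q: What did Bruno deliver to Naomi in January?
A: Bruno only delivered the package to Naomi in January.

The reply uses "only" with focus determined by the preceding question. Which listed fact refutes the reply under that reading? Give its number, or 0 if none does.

The question "What did ...?" targets the thing, so in the reply the focus falls on "the package".
"Only" then excludes alternative things while the background — same agent, recipient, setting (Bruno / Naomi / in January) — is held fixed.
Fact (1) keeps same agent, recipient, setting (Bruno / Naomi / in January) but has thing = the portrait; that refutes the reply.
(Fact (8) would refute a reading with focus on the recipient — but that is not what the question asks.)

1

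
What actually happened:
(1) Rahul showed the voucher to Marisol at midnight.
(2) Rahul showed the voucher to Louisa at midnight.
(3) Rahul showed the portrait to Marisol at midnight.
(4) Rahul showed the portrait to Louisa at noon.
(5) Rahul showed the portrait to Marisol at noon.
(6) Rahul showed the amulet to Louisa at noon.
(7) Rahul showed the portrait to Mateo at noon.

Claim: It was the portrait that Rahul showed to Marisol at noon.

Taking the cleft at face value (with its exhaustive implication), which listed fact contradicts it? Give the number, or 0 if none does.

0

The cleft puts "the portrait" in focus and presupposes the open proposition with same agent, recipient, setting (Rahul / Marisol / at noon).
The exhaustive reading says no other thing fits that background.
Every other fact differs from the presupposition on some backgrounded slot, so none challenges the exhaustivity.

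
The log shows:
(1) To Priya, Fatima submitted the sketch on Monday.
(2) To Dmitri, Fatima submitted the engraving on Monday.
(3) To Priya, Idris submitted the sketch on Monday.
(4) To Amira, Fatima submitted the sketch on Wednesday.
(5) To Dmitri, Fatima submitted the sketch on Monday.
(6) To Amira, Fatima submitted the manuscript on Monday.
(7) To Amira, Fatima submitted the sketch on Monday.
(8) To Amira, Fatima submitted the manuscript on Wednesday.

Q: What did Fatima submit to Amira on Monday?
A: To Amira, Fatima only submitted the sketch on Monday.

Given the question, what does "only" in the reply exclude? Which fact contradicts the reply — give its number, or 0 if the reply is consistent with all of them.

6

The question "What did ...?" targets the thing, so in the reply the focus falls on "the sketch".
"Only" then excludes alternative things while the background — same agent, recipient, setting (Fatima / Amira / on Monday) — is held fixed.
Fact (6) keeps same agent, recipient, setting (Fatima / Amira / on Monday) but has thing = the manuscript; that refutes the reply.
(Fact (4) would refute a reading with focus on the setting — but that is not what the question asks.)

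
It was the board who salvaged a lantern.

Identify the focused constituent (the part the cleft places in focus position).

the board

In an it-cleft "It was X that/who ...", the clefted constituent X is the focus; the that/who-clause expresses the presupposed open proposition.
Here the focus is "the board". The backgrounded (presupposed) material includes "a lantern".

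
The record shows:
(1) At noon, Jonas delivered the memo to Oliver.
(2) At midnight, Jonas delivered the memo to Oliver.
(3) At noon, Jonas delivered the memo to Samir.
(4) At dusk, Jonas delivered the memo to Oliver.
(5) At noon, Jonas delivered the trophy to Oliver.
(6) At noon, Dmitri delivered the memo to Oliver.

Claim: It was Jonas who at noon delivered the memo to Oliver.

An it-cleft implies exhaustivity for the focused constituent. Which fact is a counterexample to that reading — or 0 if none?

Focus of the cleft: "Jonas" (the agent). Presupposed background: the memo as thing and Oliver as recipient and at noon as setting.
Exhaustivity: Jonas is the only agent satisfying that background.
Fact (6) shares the background but with agent = Dmitri; exhaustivity is violated.

6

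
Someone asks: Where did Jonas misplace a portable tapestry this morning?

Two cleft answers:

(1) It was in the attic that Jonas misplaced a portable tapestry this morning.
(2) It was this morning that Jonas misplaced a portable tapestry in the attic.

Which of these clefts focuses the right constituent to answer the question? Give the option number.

The question word "where" targets the location.
Option (1) clefts "in the attic" — that matches what the question asks about.
Option (2) clefts "this morning" — the time, not what was asked.
So the congruent reply is (1).

1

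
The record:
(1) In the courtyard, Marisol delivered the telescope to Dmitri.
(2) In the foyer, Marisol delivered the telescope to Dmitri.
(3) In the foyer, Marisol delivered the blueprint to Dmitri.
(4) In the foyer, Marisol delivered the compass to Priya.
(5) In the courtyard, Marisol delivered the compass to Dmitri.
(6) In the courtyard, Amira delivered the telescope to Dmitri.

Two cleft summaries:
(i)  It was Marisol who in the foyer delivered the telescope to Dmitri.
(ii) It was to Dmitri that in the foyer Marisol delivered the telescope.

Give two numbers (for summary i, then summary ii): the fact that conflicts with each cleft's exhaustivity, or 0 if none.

0, 0

(i): focus "Marisol". No fact shares the telescope as thing and Dmitri as recipient and in the foyer as setting with a different agent. 0.
(ii): focus "Dmitri". No fact shares Marisol as agent and the telescope as thing and in the foyer as setting with a different recipient. 0.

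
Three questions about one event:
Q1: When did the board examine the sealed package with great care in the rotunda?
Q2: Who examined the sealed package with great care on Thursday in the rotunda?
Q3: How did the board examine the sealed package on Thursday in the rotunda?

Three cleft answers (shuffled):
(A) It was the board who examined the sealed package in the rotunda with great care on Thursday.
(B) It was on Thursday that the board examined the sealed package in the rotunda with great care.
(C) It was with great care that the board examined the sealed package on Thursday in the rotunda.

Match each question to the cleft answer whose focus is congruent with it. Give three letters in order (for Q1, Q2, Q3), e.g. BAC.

Q1 asks about the time; cleft (B) focuses "on Thursday", which is the time — so Q1 → B.
Q2 asks about the subject (agent); cleft (A) focuses "the board", which is the subject (agent) — so Q2 → A.
Q3 asks about the manner; cleft (C) focuses "with great care", which is the manner — so Q3 → C.
Mapping: Q1→B, Q2→A, Q3→C.

BAC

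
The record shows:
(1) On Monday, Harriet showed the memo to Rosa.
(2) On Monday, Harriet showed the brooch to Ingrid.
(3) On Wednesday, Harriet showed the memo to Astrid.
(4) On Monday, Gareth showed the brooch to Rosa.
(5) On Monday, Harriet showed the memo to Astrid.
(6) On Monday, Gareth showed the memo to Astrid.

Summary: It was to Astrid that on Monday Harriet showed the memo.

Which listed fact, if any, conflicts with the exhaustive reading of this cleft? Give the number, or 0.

The cleft puts "Astrid" in focus and presupposes the open proposition with same agent, thing, setting (Harriet / the memo / on Monday).
Exhaustivity: Astrid is the only recipient satisfying that background.
But fact (1) also has same agent, thing, setting (Harriet / the memo / on Monday), with recipient = Rosa — so the exhaustive reading fails.

1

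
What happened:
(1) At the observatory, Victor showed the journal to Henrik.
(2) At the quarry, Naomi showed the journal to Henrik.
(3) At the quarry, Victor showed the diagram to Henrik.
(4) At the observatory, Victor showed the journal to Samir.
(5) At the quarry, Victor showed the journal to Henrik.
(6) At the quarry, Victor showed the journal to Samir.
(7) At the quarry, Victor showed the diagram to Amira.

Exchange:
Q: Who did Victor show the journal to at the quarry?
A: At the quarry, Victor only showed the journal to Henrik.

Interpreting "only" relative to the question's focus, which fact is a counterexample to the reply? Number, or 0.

6

The question "Who did ... to ...?" targets the recipient, so in the reply the focus falls on "Henrik".
"Only" then excludes alternative recipients while the background — agent = Victor, thing = the journal, setting = at the quarry — is held fixed.
Fact (6) shares the background with a different recipient (Samir) — counterexample.
(Fact (1) would refute a reading with focus on the setting — but that is not what the question asks.)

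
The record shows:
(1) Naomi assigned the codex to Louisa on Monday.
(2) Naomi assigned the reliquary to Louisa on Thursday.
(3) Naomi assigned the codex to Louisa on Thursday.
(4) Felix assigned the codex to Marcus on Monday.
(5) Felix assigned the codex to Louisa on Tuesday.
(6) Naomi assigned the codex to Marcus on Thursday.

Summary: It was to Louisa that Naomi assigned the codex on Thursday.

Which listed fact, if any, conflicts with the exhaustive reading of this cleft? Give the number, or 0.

6

Focus of the cleft: "Louisa" (the recipient). Presupposed background: Naomi as agent and the codex as thing and on Thursday as setting.
Exhaustivity: Louisa is the only recipient satisfying that background.
Fact (6) shares the background but with recipient = Marcus; exhaustivity is violated.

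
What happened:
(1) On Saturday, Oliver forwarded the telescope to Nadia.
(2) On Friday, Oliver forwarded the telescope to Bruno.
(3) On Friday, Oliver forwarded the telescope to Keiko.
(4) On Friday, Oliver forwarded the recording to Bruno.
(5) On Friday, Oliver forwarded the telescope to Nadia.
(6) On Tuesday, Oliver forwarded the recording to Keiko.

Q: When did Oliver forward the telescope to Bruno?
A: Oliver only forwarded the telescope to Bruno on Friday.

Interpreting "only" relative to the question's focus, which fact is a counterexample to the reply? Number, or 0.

Answering "When did ...?" puts focus on the setting — here, "on Friday".
"Only" then excludes alternative settings while the background — agent = Oliver, thing = the telescope, recipient = Bruno — is held fixed.
No listed fact shares that background with another setting. Nothing contradicts the reply.
(Fact (3) would refute a reading with focus on the recipient — but that is not what the question asks.)

0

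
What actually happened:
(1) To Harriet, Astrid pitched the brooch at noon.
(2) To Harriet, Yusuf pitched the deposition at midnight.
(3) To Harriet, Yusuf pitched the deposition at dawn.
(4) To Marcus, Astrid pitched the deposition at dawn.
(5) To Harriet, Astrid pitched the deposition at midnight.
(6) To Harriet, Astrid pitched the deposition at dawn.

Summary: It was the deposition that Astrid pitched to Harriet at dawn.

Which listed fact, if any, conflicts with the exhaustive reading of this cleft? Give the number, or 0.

0

Focus of the cleft: "the deposition" (the thing). Presupposed background: Astrid as agent and Harriet as recipient and at dawn as setting.
Exhaustivity: the deposition is the only thing satisfying that background.
Every other fact differs from the presupposition on some backgrounded slot, so none challenges the exhaustivity.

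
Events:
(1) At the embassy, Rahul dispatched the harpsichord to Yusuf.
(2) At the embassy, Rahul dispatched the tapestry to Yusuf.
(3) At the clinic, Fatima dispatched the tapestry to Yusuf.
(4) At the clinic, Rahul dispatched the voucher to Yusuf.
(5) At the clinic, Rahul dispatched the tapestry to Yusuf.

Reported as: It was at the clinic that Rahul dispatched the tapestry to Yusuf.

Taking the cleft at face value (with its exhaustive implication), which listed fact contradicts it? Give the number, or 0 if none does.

2

The cleft puts "at the clinic" in focus and presupposes the open proposition with same agent, thing, recipient (Rahul / the tapestry / Yusuf).
Exhaustivity: at the clinic is the only setting satisfying that background.
Fact (2) shares the background but with setting = at the embassy; exhaustivity is violated.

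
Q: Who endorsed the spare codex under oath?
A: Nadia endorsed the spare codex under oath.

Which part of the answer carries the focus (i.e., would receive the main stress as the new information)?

The wh-word "who" asks about the subject (agent).
In the answer, "the spare codex" and "under oath" are given — repeated from the question.
The constituent filling the subject (agent) gap is "Nadia"; that is the focus and would carry nuclear stress.

Nadia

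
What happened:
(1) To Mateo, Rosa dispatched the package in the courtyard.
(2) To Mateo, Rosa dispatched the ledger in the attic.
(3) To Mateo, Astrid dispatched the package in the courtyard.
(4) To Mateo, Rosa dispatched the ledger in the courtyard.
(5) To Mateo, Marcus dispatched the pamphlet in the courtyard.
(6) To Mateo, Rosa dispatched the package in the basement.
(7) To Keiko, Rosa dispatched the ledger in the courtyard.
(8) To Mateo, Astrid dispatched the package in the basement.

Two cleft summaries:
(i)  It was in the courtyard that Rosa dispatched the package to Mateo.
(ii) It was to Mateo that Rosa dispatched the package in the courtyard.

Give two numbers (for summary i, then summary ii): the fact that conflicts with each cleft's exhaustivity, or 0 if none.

6, 0

(i): focus "in the courtyard". Looking for agent = Rosa, thing = the package, recipient = Mateo with some other setting — fact (6) has in the basement there. Refuted.
(ii): focus "Mateo". No fact shares agent = Rosa, thing = the package, setting = in the courtyard with a different recipient. 0.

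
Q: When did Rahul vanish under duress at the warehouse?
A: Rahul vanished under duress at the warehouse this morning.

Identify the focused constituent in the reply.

this morning

The wh-word "when" asks about the time.
In the answer, "Rahul", "under duress" and "at the warehouse" are given — repeated from the question.
The constituent filling the time gap is "this morning"; that is the focus and would carry nuclear stress.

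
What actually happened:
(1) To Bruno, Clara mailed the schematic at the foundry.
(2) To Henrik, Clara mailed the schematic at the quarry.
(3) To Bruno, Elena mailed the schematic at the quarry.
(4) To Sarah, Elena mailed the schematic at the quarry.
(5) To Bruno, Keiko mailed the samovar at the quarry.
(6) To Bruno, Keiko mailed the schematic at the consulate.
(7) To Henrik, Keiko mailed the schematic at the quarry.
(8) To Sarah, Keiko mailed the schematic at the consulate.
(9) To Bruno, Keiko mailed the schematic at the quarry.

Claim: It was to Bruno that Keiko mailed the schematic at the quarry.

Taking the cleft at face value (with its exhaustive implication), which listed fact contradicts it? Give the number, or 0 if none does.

Focus of the cleft: "Bruno" (the recipient). Presupposed background: Keiko as agent and the schematic as thing and at the quarry as setting.
Exhaustivity: Bruno is the only recipient satisfying that background.
But fact (7) also has Keiko as agent and the schematic as thing and at the quarry as setting, with recipient = Henrik — so the exhaustive reading fails.

7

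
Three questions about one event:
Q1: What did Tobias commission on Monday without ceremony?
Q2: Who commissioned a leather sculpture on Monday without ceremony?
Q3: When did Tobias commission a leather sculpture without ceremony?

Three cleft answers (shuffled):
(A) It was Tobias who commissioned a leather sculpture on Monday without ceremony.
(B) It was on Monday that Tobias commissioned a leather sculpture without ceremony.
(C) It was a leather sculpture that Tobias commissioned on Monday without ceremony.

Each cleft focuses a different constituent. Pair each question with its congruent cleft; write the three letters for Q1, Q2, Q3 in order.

Q1 asks about the direct object; cleft (C) focuses "a leather sculpture", which is the direct object — so Q1 → C.
Q2 asks about the subject (agent); cleft (A) focuses "Tobias", which is the subject (agent) — so Q2 → A.
Q3 asks about the time; cleft (B) focuses "on Monday", which is the time — so Q3 → B.
Mapping: Q1→C, Q2→A, Q3→B.

CAB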